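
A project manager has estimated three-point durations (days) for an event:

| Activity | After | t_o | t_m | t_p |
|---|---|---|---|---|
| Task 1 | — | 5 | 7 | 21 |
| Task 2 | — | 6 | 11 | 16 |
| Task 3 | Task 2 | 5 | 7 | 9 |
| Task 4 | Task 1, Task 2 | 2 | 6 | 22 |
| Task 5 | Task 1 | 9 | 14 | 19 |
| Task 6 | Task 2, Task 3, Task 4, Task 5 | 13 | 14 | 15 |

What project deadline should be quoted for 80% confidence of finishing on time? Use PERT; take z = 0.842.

te_Task 1 = (5 + 4·7 + 21)/6 = 54/6 = 9; σ²_Task 1 = ((21−5)/6)² = 7.111
te_Task 2 = (6 + 4·11 + 16)/6 = 66/6 = 11; σ²_Task 2 = ((16−6)/6)² = 2.778
te_Task 3 = (5 + 4·7 + 9)/6 = 42/6 = 7; σ²_Task 3 = ((9−5)/6)² = 0.444
te_Task 4 = (2 + 4·6 + 22)/6 = 48/6 = 8; σ²_Task 4 = ((22−2)/6)² = 11.111
te_Task 5 = (9 + 4·14 + 19)/6 = 84/6 = 14; σ²_Task 5 = ((19−9)/6)² = 2.778
te_Task 6 = (13 + 4·14 + 15)/6 = 84/6 = 14; σ²_Task 6 = ((15−13)/6)² = 0.111

Forward pass:
ES_Task 1 = 0; EF_Task 1 = 9
ES_Task 2 = 0; EF_Task 2 = 11
ES_Task 3 = 11; EF_Task 3 = 11+7 = 18
ES_Task 4 = max(EF_Task 1=9, EF_Task 2=11) = 11; EF_Task 4 = 11+8 = 19
ES_Task 5 = 9; EF_Task 5 = 9+14 = 23
ES_Task 6 = max(EF_Task 2=11, EF_Task 3=18, EF_Task 4=19, EF_Task 5=23) = 23; EF_Task 6 = 23+14 = 37
Expected project duration μ = 37 days. Critical path: Task 1 → Task 5 → Task 6.

Variance along critical path = 7.111 + 2.778 + 0.111 = 10.000; σ = 3.162 days.
D = μ + z·σ = 37 + 0.842·3.162 = 39.7 days

39.7 days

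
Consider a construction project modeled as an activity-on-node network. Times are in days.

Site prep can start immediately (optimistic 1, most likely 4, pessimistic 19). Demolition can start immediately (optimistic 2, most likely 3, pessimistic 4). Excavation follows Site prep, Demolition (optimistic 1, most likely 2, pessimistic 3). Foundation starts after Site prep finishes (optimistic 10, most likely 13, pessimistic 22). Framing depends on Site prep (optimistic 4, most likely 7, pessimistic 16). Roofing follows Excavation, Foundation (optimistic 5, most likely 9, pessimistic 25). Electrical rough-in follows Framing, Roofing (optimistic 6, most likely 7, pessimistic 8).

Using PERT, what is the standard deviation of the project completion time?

4.92 days

te_Site prep = (1 + 4·4 + 19)/6 = 36/6 = 6; σ²_Site prep = ((19−1)/6)² = 9.000
te_Demolition = (2 + 4·3 + 4)/6 = 18/6 = 3; σ²_Demolition = ((4−2)/6)² = 0.111
te_Excavation = (1 + 4·2 + 3)/6 = 12/6 = 2; σ²_Excavation = ((3−1)/6)² = 0.111
te_Foundation = (10 + 4·13 + 22)/6 = 84/6 = 14; σ²_Foundation = ((22−10)/6)² = 4.000
te_Framing = (4 + 4·7 + 16)/6 = 48/6 = 8; σ²_Framing = ((16−4)/6)² = 4.000
te_Roofing = (5 + 4·9 + 25)/6 = 66/6 = 11; σ²_Roofing = ((25−5)/6)² = 11.111
te_Electrical rough-in = (6 + 4·7 + 8)/6 = 42/6 = 7; σ²_Electrical rough-in = ((8−6)/6)² = 0.111

Forward pass:
ES_Site prep = 0; EF_Site prep = 6
ES_Demolition = 0; EF_Demolition = 3
ES_Excavation = max(EF_Site prep=6, EF_Demolition=3) = 6; EF_Excavation = 6+2 = 8
ES_Foundation = 6; EF_Foundation = 6+14 = 20
ES_Framing = 6; EF_Framing = 6+8 = 14
ES_Roofing = max(EF_Excavation=8, EF_Foundation=20) = 20; EF_Roofing = 20+11 = 31
ES_Electrical rough-in = max(EF_Framing=14, EF_Roofing=31) = 31; EF_Electrical rough-in = 31+7 = 38
Expected project duration μ = 38 days. Critical path: Site prep → Foundation → Roofing → Electrical rough-in.

Variance along critical path = 9.000 + 4.000 + 11.111 + 0.111 = 24.222
σ = √24.222 = 4.922 days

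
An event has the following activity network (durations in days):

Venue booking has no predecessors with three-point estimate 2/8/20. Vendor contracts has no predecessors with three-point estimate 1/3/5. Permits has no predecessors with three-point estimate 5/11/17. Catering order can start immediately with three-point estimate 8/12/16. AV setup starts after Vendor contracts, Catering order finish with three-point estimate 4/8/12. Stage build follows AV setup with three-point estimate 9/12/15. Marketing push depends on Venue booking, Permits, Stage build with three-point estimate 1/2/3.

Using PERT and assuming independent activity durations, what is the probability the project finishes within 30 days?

0.032

te_Venue booking = (2 + 4·8 + 20)/6 = 54/6 = 9; σ²_Venue booking = ((20−2)/6)² = 9.000
te_Vendor contracts = (1 + 4·3 + 5)/6 = 18/6 = 3; σ²_Vendor contracts = ((5−1)/6)² = 0.444
te_Permits = (5 + 4·11 + 17)/6 = 66/6 = 11; σ²_Permits = ((17−5)/6)² = 4.000
te_Catering order = (8 + 4·12 + 16)/6 = 72/6 = 12; σ²_Catering order = ((16−8)/6)² = 1.778
te_AV setup = (4 + 4·8 + 12)/6 = 48/6 = 8; σ²_AV setup = ((12−4)/6)² = 1.778
te_Stage build = (9 + 4·12 + 15)/6 = 72/6 = 12; σ²_Stage build = ((15−9)/6)² = 1.000
te_Marketing push = (1 + 4·2 + 3)/6 = 12/6 = 2; σ²_Marketing push = ((3−1)/6)² = 0.111

Forward pass:
ES_Venue booking = 0; EF_Venue booking = 9
ES_Vendor contracts = 0; EF_Vendor contracts = 3
ES_Permits = 0; EF_Permits = 11
ES_Catering order = 0; EF_Catering order = 12
ES_AV setup = max(EF_Vendor contracts=3, EF_Catering order=12) = 12; EF_AV setup = 12+8 = 20
ES_Stage build = 20; EF_Stage build = 20+12 = 32
ES_Marketing push = max(EF_Venue booking=9, EF_Permits=11, EF_Stage build=32) = 32; EF_Marketing push = 32+2 = 34
Expected project duration μ = 34 days. Critical path: Catering order → AV setup → Stage build → Marketing push.

Variance along critical path = 1.778 + 1.778 + 1.000 + 0.111 = 4.667; σ = √4.667 = 2.160 days.
Z = (30 − 34) / 2.160 = -1.852
P(T ≤ 30) = Φ(-1.852) ≈ 0.032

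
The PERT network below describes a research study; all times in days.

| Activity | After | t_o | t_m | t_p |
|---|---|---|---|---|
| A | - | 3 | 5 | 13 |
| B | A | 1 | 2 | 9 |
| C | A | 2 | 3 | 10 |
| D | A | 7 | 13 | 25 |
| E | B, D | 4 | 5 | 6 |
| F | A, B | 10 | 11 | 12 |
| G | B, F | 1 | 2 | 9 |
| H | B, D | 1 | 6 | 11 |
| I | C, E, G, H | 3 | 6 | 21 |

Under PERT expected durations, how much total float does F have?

te_A = (3 + 4·5 + 13)/6 = 36/6 = 6
te_B = (1 + 4·2 + 9)/6 = 18/6 = 3
te_C = (2 + 4·3 + 10)/6 = 24/6 = 4
te_D = (7 + 4·13 + 25)/6 = 84/6 = 14
te_E = (4 + 4·5 + 6)/6 = 30/6 = 5
te_F = (10 + 4·11 + 12)/6 = 66/6 = 11
te_G = (1 + 4·2 + 9)/6 = 18/6 = 3
te_H = (1 + 4·6 + 11)/6 = 36/6 = 6
te_I = (3 + 4·6 + 21)/6 = 48/6 = 8

Forward pass:
ES_A = 0; EF_A = 6
ES_B = 6; EF_B = 6+3 = 9
ES_C = 6; EF_C = 6+4 = 10
ES_D = 6; EF_D = 6+14 = 20
ES_E = max(EF_B=9, EF_D=20) = 20; EF_E = 20+5 = 25
ES_F = max(EF_A=6, EF_B=9) = 9; EF_F = 9+11 = 20
ES_G = max(EF_B=9, EF_F=20) = 20; EF_G = 20+3 = 23
ES_H = max(EF_B=9, EF_D=20) = 20; EF_H = 20+6 = 26
ES_I = max(EF_C=10, EF_E=25, EF_G=23, EF_H=26) = 26; EF_I = 26+8 = 34
Expected project duration μ = 34 days. Critical path: A → D → H → I.

Backward pass:
LF_I = 34; LS_I = 34−8 = 26
LF_H = LS_I = 26; LS_H = 26−6 = 20
LF_G = LS_I = 26; LS_G = 26−3 = 23
LF_F = LS_G = 23; LS_F = 23−11 = 12
LF_E = LS_I = 26; LS_E = 26−5 = 21
LF_D = min(LS_E=21, LS_H=20) = 20; LS_D = 20−14 = 6
LF_C = LS_I = 26; LS_C = 26−4 = 22
LF_B = min(LS_E=21, LS_F=12, LS_G=23, LS_H=20) = 12; LS_B = 12−3 = 9
LF_A = min(LS_B=9, LS_C=22, LS_D=6, LS_F=12) = 6; LS_A = 6−6 = 0
Slack_F = LS_F − ES_F = 12 − 9 = 3

3 days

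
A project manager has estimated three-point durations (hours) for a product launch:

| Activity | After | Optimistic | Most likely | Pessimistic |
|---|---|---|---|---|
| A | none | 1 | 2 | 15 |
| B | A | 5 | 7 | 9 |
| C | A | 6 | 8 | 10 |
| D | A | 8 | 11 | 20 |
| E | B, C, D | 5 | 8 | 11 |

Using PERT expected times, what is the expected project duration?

24 hours

te_A = (1 + 4·2 + 15)/6 = 24/6 = 4
te_B = (5 + 4·7 + 9)/6 = 42/6 = 7
te_C = (6 + 4·8 + 10)/6 = 48/6 = 8
te_D = (8 + 4·11 + 20)/6 = 72/6 = 12
te_E = (5 + 4·8 + 11)/6 = 48/6 = 8

Forward pass:
ES_A = 0; EF_A = 4
ES_B = 4; EF_B = 4+7 = 11
ES_C = 4; EF_C = 4+8 = 12
ES_D = 4; EF_D = 4+12 = 16
ES_E = max(EF_B=11, EF_C=12, EF_D=16) = 16; EF_E = 16+8 = 24
Expected project duration μ = 24 hours. Critical path: A → D → E.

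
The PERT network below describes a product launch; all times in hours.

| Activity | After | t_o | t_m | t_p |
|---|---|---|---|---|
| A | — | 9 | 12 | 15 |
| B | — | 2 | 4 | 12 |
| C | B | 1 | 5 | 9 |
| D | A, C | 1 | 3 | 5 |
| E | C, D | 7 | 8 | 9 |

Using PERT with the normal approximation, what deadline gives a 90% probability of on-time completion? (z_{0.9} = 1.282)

24.6 hours

te_A = (9 + 4·12 + 15)/6 = 72/6 = 12; σ²_A = ((15−9)/6)² = 1.000
te_B = (2 + 4·4 + 12)/6 = 30/6 = 5; σ²_B = ((12−2)/6)² = 2.778
te_C = (1 + 4·5 + 9)/6 = 30/6 = 5; σ²_C = ((9−1)/6)² = 1.778
te_D = (1 + 4·3 + 5)/6 = 18/6 = 3; σ²_D = ((5−1)/6)² = 0.444
te_E = (7 + 4·8 + 9)/6 = 48/6 = 8; σ²_E = ((9−7)/6)² = 0.111

Forward pass:
ES_A = 0; EF_A = 12
ES_B = 0; EF_B = 5
ES_C = 5; EF_C = 5+5 = 10
ES_D = max(EF_A=12, EF_C=10) = 12; EF_D = 12+3 = 15
ES_E = max(EF_C=10, EF_D=15) = 15; EF_E = 15+8 = 23
Expected project duration μ = 23 hours. Critical path: A → D → E.

Variance along critical path = 1.000 + 0.444 + 0.111 = 1.556; σ = 1.247 hours.
D = μ + z·σ = 23 + 1.282·1.247 = 24.6 hours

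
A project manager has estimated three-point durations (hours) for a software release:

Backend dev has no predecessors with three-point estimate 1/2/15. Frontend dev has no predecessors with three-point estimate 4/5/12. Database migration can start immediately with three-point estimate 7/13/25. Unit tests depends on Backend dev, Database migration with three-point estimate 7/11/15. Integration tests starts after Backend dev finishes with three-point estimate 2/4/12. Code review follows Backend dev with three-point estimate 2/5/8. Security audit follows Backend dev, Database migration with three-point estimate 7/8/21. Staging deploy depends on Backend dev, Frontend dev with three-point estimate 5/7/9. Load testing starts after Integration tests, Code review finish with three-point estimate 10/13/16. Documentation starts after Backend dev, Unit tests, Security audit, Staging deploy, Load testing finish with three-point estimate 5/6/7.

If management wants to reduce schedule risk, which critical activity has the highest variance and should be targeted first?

Database migration

te_Backend dev = (1 + 4·2 + 15)/6 = 24/6 = 4; σ²_Backend dev = ((15−1)/6)² = 5.444
te_Frontend dev = (4 + 4·5 + 12)/6 = 36/6 = 6; σ²_Frontend dev = ((12−4)/6)² = 1.778
te_Database migration = (7 + 4·13 + 25)/6 = 84/6 = 14; σ²_Database migration = ((25−7)/6)² = 9.000
te_Unit tests = (7 + 4·11 + 15)/6 = 66/6 = 11; σ²_Unit tests = ((15−7)/6)² = 1.778
te_Integration tests = (2 + 4·4 + 12)/6 = 30/6 = 5; σ²_Integration tests = ((12−2)/6)² = 2.778
te_Code review = (2 + 4·5 + 8)/6 = 30/6 = 5; σ²_Code review = ((8−2)/6)² = 1.000
te_Security audit = (7 + 4·8 + 21)/6 = 60/6 = 10; σ²_Security audit = ((21−7)/6)² = 5.444
te_Staging deploy = (5 + 4·7 + 9)/6 = 42/6 = 7; σ²_Staging deploy = ((9−5)/6)² = 0.444
te_Load testing = (10 + 4·13 + 16)/6 = 78/6 = 13; σ²_Load testing = ((16−10)/6)² = 1.000
te_Documentation = (5 + 4·6 + 7)/6 = 36/6 = 6; σ²_Documentation = ((7−5)/6)² = 0.111

Forward pass:
ES_Backend dev = 0; EF_Backend dev = 4
ES_Frontend dev = 0; EF_Frontend dev = 6
ES_Database migration = 0; EF_Database migration = 14
ES_Unit tests = max(EF_Backend dev=4, EF_Database migration=14) = 14; EF_Unit tests = 14+11 = 25
ES_Integration tests = 4; EF_Integration tests = 4+5 = 9
ES_Code review = 4; EF_Code review = 4+5 = 9
ES_Security audit = max(EF_Backend dev=4, EF_Database migration=14) = 14; EF_Security audit = 14+10 = 24
ES_Staging deploy = max(EF_Backend dev=4, EF_Frontend dev=6) = 6; EF_Staging deploy = 6+7 = 13
ES_Load testing = max(EF_Integration tests=9, EF_Code review=9) = 9; EF_Load testing = 9+13 = 22
ES_Documentation = max(EF_Backend dev=4, EF_Unit tests=25, EF_Security audit=24, EF_Staging deploy=13, EF_Load testing=22) = 25; EF_Documentation = 25+6 = 31
Expected project duration μ = 31 hours. Critical path: Database migration → Unit tests → Documentation.

Variances on critical path: σ²_Database migration=9.000, σ²_Unit tests=1.778, σ²_Documentation=0.111.
Largest is σ²_Database migration = 9.000.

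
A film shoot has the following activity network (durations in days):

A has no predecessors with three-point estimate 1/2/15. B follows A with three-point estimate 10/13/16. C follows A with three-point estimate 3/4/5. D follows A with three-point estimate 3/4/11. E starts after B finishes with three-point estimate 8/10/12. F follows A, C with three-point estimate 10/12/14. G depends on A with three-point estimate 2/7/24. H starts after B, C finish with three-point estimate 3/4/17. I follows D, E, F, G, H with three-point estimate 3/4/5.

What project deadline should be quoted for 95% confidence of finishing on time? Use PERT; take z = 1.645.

te_A = (1 + 4·2 + 15)/6 = 24/6 = 4; σ²_A = ((15−1)/6)² = 5.444
te_B = (10 + 4·13 + 16)/6 = 78/6 = 13; σ²_B = ((16−10)/6)² = 1.000
te_C = (3 + 4·4 + 5)/6 = 24/6 = 4; σ²_C = ((5−3)/6)² = 0.111
te_D = (3 + 4·4 + 11)/6 = 30/6 = 5; σ²_D = ((11−3)/6)² = 1.778
te_E = (8 + 4·10 + 12)/6 = 60/6 = 10; σ²_E = ((12−8)/6)² = 0.444
te_F = (10 + 4·12 + 14)/6 = 72/6 = 12; σ²_F = ((14−10)/6)² = 0.444
te_G = (2 + 4·7 + 24)/6 = 54/6 = 9; σ²_G = ((24−2)/6)² = 13.444
te_H = (3 + 4·4 + 17)/6 = 36/6 = 6; σ²_H = ((17−3)/6)² = 5.444
te_I = (3 + 4·4 + 5)/6 = 24/6 = 4; σ²_I = ((5−3)/6)² = 0.111

Forward pass:
ES_A = 0; EF_A = 4
ES_B = 4; EF_B = 4+13 = 17
ES_C = 4; EF_C = 4+4 = 8
ES_D = 4; EF_D = 4+5 = 9
ES_E = 17; EF_E = 17+10 = 27
ES_F = max(EF_A=4, EF_C=8) = 8; EF_F = 8+12 = 20
ES_G = 4; EF_G = 4+9 = 13
ES_H = max(EF_B=17, EF_C=8) = 17; EF_H = 17+6 = 23
ES_I = max(EF_D=9, EF_E=27, EF_F=20, EF_G=13, EF_H=23) = 27; EF_I = 27+4 = 31
Expected project duration μ = 31 days. Critical path: A → B → E → I.

Variance along critical path = 5.444 + 1.000 + 0.444 + 0.111 = 7.000; σ = 2.646 days.
D = μ + z·σ = 31 + 1.645·2.646 = 35.4 days

35.4 days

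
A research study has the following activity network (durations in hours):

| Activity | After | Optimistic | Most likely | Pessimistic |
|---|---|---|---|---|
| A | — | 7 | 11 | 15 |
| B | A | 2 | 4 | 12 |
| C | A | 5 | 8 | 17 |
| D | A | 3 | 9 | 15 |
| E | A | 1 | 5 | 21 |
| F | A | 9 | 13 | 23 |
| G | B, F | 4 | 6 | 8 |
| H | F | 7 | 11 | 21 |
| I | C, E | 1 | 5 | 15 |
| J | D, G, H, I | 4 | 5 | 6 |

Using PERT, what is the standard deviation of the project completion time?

te_A = (7 + 4·11 + 15)/6 = 66/6 = 11; σ²_A = ((15−7)/6)² = 1.778
te_B = (2 + 4·4 + 12)/6 = 30/6 = 5; σ²_B = ((12−2)/6)² = 2.778
te_C = (5 + 4·8 + 17)/6 = 54/6 = 9; σ²_C = ((17−5)/6)² = 4.000
te_D = (3 + 4·9 + 15)/6 = 54/6 = 9; σ²_D = ((15−3)/6)² = 4.000
te_E = (1 + 4·5 + 21)/6 = 42/6 = 7; σ²_E = ((21−1)/6)² = 11.111
te_F = (9 + 4·13 + 23)/6 = 84/6 = 14; σ²_F = ((23−9)/6)² = 5.444
te_G = (4 + 4·6 + 8)/6 = 36/6 = 6; σ²_G = ((8−4)/6)² = 0.444
te_H = (7 + 4·11 + 21)/6 = 72/6 = 12; σ²_H = ((21−7)/6)² = 5.444
te_I = (1 + 4·5 + 15)/6 = 36/6 = 6; σ²_I = ((15−1)/6)² = 5.444
te_J = (4 + 4·5 + 6)/6 = 30/6 = 5; σ²_J = ((6−4)/6)² = 0.111

Forward pass:
ES_A = 0; EF_A = 11
ES_B = 11; EF_B = 11+5 = 16
ES_C = 11; EF_C = 11+9 = 20
ES_D = 11; EF_D = 11+9 = 20
ES_E = 11; EF_E = 11+7 = 18
ES_F = 11; EF_F = 11+14 = 25
ES_G = max(EF_B=16, EF_F=25) = 25; EF_G = 25+6 = 31
ES_H = 25; EF_H = 25+12 = 37
ES_I = max(EF_C=20, EF_E=18) = 20; EF_I = 20+6 = 26
ES_J = max(EF_D=20, EF_G=31, EF_H=37, EF_I=26) = 37; EF_J = 37+5 = 42
Expected project duration μ = 42 hours. Critical path: A → F → H → J.

Variance along critical path = 1.778 + 5.444 + 5.444 + 0.111 = 12.778
σ = √12.778 = 3.575 hours

3.57 hours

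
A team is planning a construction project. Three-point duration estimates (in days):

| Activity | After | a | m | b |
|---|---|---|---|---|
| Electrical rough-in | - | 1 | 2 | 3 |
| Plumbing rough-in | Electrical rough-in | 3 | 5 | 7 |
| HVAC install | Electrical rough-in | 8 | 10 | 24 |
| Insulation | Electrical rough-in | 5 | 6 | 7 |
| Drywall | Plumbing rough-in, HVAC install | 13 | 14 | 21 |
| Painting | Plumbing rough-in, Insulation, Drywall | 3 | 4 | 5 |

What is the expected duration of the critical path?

33 days

te_Electrical rough-in = (1 + 4·2 + 3)/6 = 12/6 = 2
te_Plumbing rough-in = (3 + 4·5 + 7)/6 = 30/6 = 5
te_HVAC install = (8 + 4·10 + 24)/6 = 72/6 = 12
te_Insulation = (5 + 4·6 + 7)/6 = 36/6 = 6
te_Drywall = (13 + 4·14 + 21)/6 = 90/6 = 15
te_Painting = (3 + 4·4 + 5)/6 = 24/6 = 4

Forward pass:
ES_Electrical rough-in = 0; EF_Electrical rough-in = 2
ES_Plumbing rough-in = 2; EF_Plumbing rough-in = 2+5 = 7
ES_HVAC install = 2; EF_HVAC install = 2+12 = 14
ES_Insulation = 2; EF_Insulation = 2+6 = 8
ES_Drywall = max(EF_Plumbing rough-in=7, EF_HVAC install=14) = 14; EF_Drywall = 14+15 = 29
ES_Painting = max(EF_Plumbing rough-in=7, EF_Insulation=8, EF_Drywall=29) = 29; EF_Painting = 29+4 = 33
Expected project duration μ = 33 days. Critical path: Electrical rough-in → HVAC install → Drywall → Painting.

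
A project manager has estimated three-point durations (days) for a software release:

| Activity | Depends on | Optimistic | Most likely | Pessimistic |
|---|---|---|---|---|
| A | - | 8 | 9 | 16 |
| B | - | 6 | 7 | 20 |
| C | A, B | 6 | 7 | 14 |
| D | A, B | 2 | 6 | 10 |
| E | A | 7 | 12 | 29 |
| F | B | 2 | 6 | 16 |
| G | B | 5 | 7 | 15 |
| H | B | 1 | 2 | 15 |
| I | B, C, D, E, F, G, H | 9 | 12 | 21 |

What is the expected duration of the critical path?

37 days

te_A = (8 + 4·9 + 16)/6 = 60/6 = 10
te_B = (6 + 4·7 + 20)/6 = 54/6 = 9
te_C = (6 + 4·7 + 14)/6 = 48/6 = 8
te_D = (2 + 4·6 + 10)/6 = 36/6 = 6
te_E = (7 + 4·12 + 29)/6 = 84/6 = 14
te_F = (2 + 4·6 + 16)/6 = 42/6 = 7
te_G = (5 + 4·7 + 15)/6 = 48/6 = 8
te_H = (1 + 4·2 + 15)/6 = 24/6 = 4
te_I = (9 + 4·12 + 21)/6 = 78/6 = 13

Forward pass:
ES_A = 0; EF_A = 10
ES_B = 0; EF_B = 9
ES_C = max(EF_A=10, EF_B=9) = 10; EF_C = 10+8 = 18
ES_D = max(EF_A=10, EF_B=9) = 10; EF_D = 10+6 = 16
ES_E = 10; EF_E = 10+14 = 24
ES_F = 9; EF_F = 9+7 = 16
ES_G = 9; EF_G = 9+8 = 17
ES_H = 9; EF_H = 9+4 = 13
ES_I = max(EF_B=9, EF_C=18, EF_D=16, EF_E=24, EF_F=16, EF_G=17, EF_H=13) = 24; EF_I = 24+13 = 37
Expected project duration μ = 37 days. Critical path: A → E → I.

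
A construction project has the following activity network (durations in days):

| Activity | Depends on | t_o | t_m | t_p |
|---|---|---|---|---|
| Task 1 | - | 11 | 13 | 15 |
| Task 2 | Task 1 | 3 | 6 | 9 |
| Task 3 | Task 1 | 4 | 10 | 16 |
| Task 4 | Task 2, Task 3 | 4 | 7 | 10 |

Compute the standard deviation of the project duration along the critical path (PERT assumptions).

te_Task 1 = (11 + 4·13 + 15)/6 = 78/6 = 13; σ²_Task 1 = ((15−11)/6)² = 0.444
te_Task 2 = (3 + 4·6 + 9)/6 = 36/6 = 6; σ²_Task 2 = ((9−3)/6)² = 1.000
te_Task 3 = (4 + 4·10 + 16)/6 = 60/6 = 10; σ²_Task 3 = ((16−4)/6)² = 4.000
te_Task 4 = (4 + 4·7 + 10)/6 = 42/6 = 7; σ²_Task 4 = ((10−4)/6)² = 1.000

Forward pass:
ES_Task 1 = 0; EF_Task 1 = 13
ES_Task 2 = 13; EF_Task 2 = 13+6 = 19
ES_Task 3 = 13; EF_Task 3 = 13+10 = 23
ES_Task 4 = max(EF_Task 2=19, EF_Task 3=23) = 23; EF_Task 4 = 23+7 = 30
Expected project duration μ = 30 days. Critical path: Task 1 → Task 3 → Task 4.

Variance along critical path = 0.444 + 4.000 + 1.000 = 5.444
σ = √5.444 = 2.333 days

2.33 days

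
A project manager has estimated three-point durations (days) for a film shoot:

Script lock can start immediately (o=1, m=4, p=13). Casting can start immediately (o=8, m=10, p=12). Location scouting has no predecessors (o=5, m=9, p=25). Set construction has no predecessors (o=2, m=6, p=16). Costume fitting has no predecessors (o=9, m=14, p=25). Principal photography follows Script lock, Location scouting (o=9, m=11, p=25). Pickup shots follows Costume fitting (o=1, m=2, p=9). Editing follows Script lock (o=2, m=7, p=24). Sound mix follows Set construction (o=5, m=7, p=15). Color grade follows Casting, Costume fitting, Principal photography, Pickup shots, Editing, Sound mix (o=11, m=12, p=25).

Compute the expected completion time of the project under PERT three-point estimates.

38 days

te_Script lock = (1 + 4·4 + 13)/6 = 30/6 = 5
te_Casting = (8 + 4·10 + 12)/6 = 60/6 = 10
te_Location scouting = (5 + 4·9 + 25)/6 = 66/6 = 11
te_Set construction = (2 + 4·6 + 16)/6 = 42/6 = 7
te_Costume fitting = (9 + 4·14 + 25)/6 = 90/6 = 15
te_Principal photography = (9 + 4·11 + 25)/6 = 78/6 = 13
te_Pickup shots = (1 + 4·2 + 9)/6 = 18/6 = 3
te_Editing = (2 + 4·7 + 24)/6 = 54/6 = 9
te_Sound mix = (5 + 4·7 + 15)/6 = 48/6 = 8
te_Color grade = (11 + 4·12 + 25)/6 = 84/6 = 14

Forward pass:
ES_Script lock = 0; EF_Script lock = 5
ES_Casting = 0; EF_Casting = 10
ES_Location scouting = 0; EF_Location scouting = 11
ES_Set construction = 0; EF_Set construction = 7
ES_Costume fitting = 0; EF_Costume fitting = 15
ES_Principal photography = max(EF_Script lock=5, EF_Location scouting=11) = 11; EF_Principal photography = 11+13 = 24
ES_Pickup shots = 15; EF_Pickup shots = 15+3 = 18
ES_Editing = 5; EF_Editing = 5+9 = 14
ES_Sound mix = 7; EF_Sound mix = 7+8 = 15
ES_Color grade = max(EF_Casting=10, EF_Costume fitting=15, EF_Principal photography=24, EF_Pickup shots=18, EF_Editing=14, EF_Sound mix=15) = 24; EF_Color grade = 24+14 = 38
Expected project duration μ = 38 days. Critical path: Location scouting → Principal photography → Color grade.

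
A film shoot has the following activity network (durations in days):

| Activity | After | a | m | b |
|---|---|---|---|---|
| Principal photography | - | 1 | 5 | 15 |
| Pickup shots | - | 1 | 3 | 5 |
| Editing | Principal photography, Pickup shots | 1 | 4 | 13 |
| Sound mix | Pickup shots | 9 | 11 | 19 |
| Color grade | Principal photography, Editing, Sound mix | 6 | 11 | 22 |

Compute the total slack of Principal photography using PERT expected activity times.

4 days

te_Principal photography = (1 + 4·5 + 15)/6 = 36/6 = 6
te_Pickup shots = (1 + 4·3 + 5)/6 = 18/6 = 3
te_Editing = (1 + 4·4 + 13)/6 = 30/6 = 5
te_Sound mix = (9 + 4·11 + 19)/6 = 72/6 = 12
te_Color grade = (6 + 4·11 + 22)/6 = 72/6 = 12

Forward pass:
ES_Principal photography = 0; EF_Principal photography = 6
ES_Pickup shots = 0; EF_Pickup shots = 3
ES_Editing = max(EF_Principal photography=6, EF_Pickup shots=3) = 6; EF_Editing = 6+5 = 11
ES_Sound mix = 3; EF_Sound mix = 3+12 = 15
ES_Color grade = max(EF_Principal photography=6, EF_Editing=11, EF_Sound mix=15) = 15; EF_Color grade = 15+12 = 27
Expected project duration μ = 27 days. Critical path: Pickup shots → Sound mix → Color grade.

Backward pass:
LF_Color grade = 27; LS_Color grade = 27−12 = 15
LF_Sound mix = LS_Color grade = 15; LS_Sound mix = 15−12 = 3
LF_Editing = LS_Color grade = 15; LS_Editing = 15−5 = 10
LF_Pickup shots = min(LS_Editing=10, LS_Sound mix=3) = 3; LS_Pickup shots = 3−3 = 0
LF_Principal photography = min(LS_Editing=10, LS_Color grade=15) = 10; LS_Principal photography = 10−6 = 4
Slack_Principal photography = LS_Principal photography − ES_Principal photography = 4 − 0 = 4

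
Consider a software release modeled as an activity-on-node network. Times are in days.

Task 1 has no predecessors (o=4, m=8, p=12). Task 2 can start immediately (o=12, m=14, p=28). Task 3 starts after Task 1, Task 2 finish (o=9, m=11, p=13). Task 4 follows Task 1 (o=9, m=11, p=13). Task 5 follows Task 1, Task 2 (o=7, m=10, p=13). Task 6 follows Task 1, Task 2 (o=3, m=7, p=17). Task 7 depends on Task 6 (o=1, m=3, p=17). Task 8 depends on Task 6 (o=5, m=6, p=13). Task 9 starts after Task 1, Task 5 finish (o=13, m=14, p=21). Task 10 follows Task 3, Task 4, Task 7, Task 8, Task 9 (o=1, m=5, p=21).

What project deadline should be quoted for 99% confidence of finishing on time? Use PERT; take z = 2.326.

58.7 days

te_Task 1 = (4 + 4·8 + 12)/6 = 48/6 = 8; σ²_Task 1 = ((12−4)/6)² = 1.778
te_Task 2 = (12 + 4·14 + 28)/6 = 96/6 = 16; σ²_Task 2 = ((28−12)/6)² = 7.111
te_Task 3 = (9 + 4·11 + 13)/6 = 66/6 = 11; σ²_Task 3 = ((13−9)/6)² = 0.444
te_Task 4 = (9 + 4·11 + 13)/6 = 66/6 = 11; σ²_Task 4 = ((13−9)/6)² = 0.444
te_Task 5 = (7 + 4·10 + 13)/6 = 60/6 = 10; σ²_Task 5 = ((13−7)/6)² = 1.000
te_Task 6 = (3 + 4·7 + 17)/6 = 48/6 = 8; σ²_Task 6 = ((17−3)/6)² = 5.444
te_Task 7 = (1 + 4·3 + 17)/6 = 30/6 = 5; σ²_Task 7 = ((17−1)/6)² = 7.111
te_Task 8 = (5 + 4·6 + 13)/6 = 42/6 = 7; σ²_Task 8 = ((13−5)/6)² = 1.778
te_Task 9 = (13 + 4·14 + 21)/6 = 90/6 = 15; σ²_Task 9 = ((21−13)/6)² = 1.778
te_Task 10 = (1 + 4·5 + 21)/6 = 42/6 = 7; σ²_Task 10 = ((21−1)/6)² = 11.111

Forward pass:
ES_Task 1 = 0; EF_Task 1 = 8
ES_Task 2 = 0; EF_Task 2 = 16
ES_Task 3 = max(EF_Task 1=8, EF_Task 2=16) = 16; EF_Task 3 = 16+11 = 27
ES_Task 4 = 8; EF_Task 4 = 8+11 = 19
ES_Task 5 = max(EF_Task 1=8, EF_Task 2=16) = 16; EF_Task 5 = 16+10 = 26
ES_Task 6 = max(EF_Task 1=8, EF_Task 2=16) = 16; EF_Task 6 = 16+8 = 24
ES_Task 7 = 24; EF_Task 7 = 24+5 = 29
ES_Task 8 = 24; EF_Task 8 = 24+7 = 31
ES_Task 9 = max(EF_Task 1=8, EF_Task 5=26) = 26; EF_Task 9 = 26+15 = 41
ES_Task 10 = max(EF_Task 3=27, EF_Task 4=19, EF_Task 7=29, EF_Task 8=31, EF_Task 9=41) = 41; EF_Task 10 = 41+7 = 48
Expected project duration μ = 48 days. Critical path: Task 2 → Task 5 → Task 9 → Task 10.

Variance along critical path = 7.111 + 1.000 + 1.778 + 11.111 = 21.000; σ = 4.583 days.
D = μ + z·σ = 48 + 2.326·4.583 = 58.7 days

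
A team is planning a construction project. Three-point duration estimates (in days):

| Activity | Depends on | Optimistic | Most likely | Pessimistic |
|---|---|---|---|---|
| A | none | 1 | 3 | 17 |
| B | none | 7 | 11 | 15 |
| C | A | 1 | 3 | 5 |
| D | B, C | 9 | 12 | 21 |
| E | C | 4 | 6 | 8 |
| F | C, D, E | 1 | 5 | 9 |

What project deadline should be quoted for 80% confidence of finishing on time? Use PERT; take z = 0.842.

31.3 days

te_A = (1 + 4·3 + 17)/6 = 30/6 = 5; σ²_A = ((17−1)/6)² = 7.111
te_B = (7 + 4·11 + 15)/6 = 66/6 = 11; σ²_B = ((15−7)/6)² = 1.778
te_C = (1 + 4·3 + 5)/6 = 18/6 = 3; σ²_C = ((5−1)/6)² = 0.444
te_D = (9 + 4·12 + 21)/6 = 78/6 = 13; σ²_D = ((21−9)/6)² = 4.000
te_E = (4 + 4·6 + 8)/6 = 36/6 = 6; σ²_E = ((8−4)/6)² = 0.444
te_F = (1 + 4·5 + 9)/6 = 30/6 = 5; σ²_F = ((9−1)/6)² = 1.778

Forward pass:
ES_A = 0; EF_A = 5
ES_B = 0; EF_B = 11
ES_C = 5; EF_C = 5+3 = 8
ES_D = max(EF_B=11, EF_C=8) = 11; EF_D = 11+13 = 24
ES_E = 8; EF_E = 8+6 = 14
ES_F = max(EF_C=8, EF_D=24, EF_E=14) = 24; EF_F = 24+5 = 29
Expected project duration μ = 29 days. Critical path: B → D → F.

Variance along critical path = 1.778 + 4.000 + 1.778 = 7.556; σ = 2.749 days.
D = μ + z·σ = 29 + 0.842·2.749 = 31.3 days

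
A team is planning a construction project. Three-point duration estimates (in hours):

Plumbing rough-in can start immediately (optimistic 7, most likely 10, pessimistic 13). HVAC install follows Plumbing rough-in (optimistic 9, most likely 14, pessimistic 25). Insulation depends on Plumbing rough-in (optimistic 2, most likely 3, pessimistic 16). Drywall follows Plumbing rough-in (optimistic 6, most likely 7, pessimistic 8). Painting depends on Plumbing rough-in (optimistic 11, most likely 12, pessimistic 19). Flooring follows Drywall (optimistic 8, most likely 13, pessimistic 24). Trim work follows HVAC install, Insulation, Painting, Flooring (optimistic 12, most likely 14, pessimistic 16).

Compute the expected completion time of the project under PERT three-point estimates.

45 hours

te_Plumbing rough-in = (7 + 4·10 + 13)/6 = 60/6 = 10
te_HVAC install = (9 + 4·14 + 25)/6 = 90/6 = 15
te_Insulation = (2 + 4·3 + 16)/6 = 30/6 = 5
te_Drywall = (6 + 4·7 + 8)/6 = 42/6 = 7
te_Painting = (11 + 4·12 + 19)/6 = 78/6 = 13
te_Flooring = (8 + 4·13 + 24)/6 = 84/6 = 14
te_Trim work = (12 + 4·14 + 16)/6 = 84/6 = 14

Forward pass:
ES_Plumbing rough-in = 0; EF_Plumbing rough-in = 10
ES_HVAC install = 10; EF_HVAC install = 10+15 = 25
ES_Insulation = 10; EF_Insulation = 10+5 = 15
ES_Drywall = 10; EF_Drywall = 10+7 = 17
ES_Painting = 10; EF_Painting = 10+13 = 23
ES_Flooring = 17; EF_Flooring = 17+14 = 31
ES_Trim work = max(EF_HVAC install=25, EF_Insulation=15, EF_Painting=23, EF_Flooring=31) = 31; EF_Trim work = 31+14 = 45
Expected project duration μ = 45 hours. Critical path: Plumbing rough-in → Drywall → Flooring → Trim work.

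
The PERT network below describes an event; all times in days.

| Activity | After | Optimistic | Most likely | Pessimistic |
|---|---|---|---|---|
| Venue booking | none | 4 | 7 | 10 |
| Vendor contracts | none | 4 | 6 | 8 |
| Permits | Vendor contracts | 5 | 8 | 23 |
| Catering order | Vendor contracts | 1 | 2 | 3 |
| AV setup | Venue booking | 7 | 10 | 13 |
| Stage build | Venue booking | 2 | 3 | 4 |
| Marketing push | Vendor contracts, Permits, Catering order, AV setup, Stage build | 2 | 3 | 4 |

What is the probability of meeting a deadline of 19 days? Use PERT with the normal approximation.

te_Venue booking = (4 + 4·7 + 10)/6 = 42/6 = 7; σ²_Venue booking = ((10−4)/6)² = 1.000
te_Vendor contracts = (4 + 4·6 + 8)/6 = 36/6 = 6; σ²_Vendor contracts = ((8−4)/6)² = 0.444
te_Permits = (5 + 4·8 + 23)/6 = 60/6 = 10; σ²_Permits = ((23−5)/6)² = 9.000
te_Catering order = (1 + 4·2 + 3)/6 = 12/6 = 2; σ²_Catering order = ((3−1)/6)² = 0.111
te_AV setup = (7 + 4·10 + 13)/6 = 60/6 = 10; σ²_AV setup = ((13−7)/6)² = 1.000
te_Stage build = (2 + 4·3 + 4)/6 = 18/6 = 3; σ²_Stage build = ((4−2)/6)² = 0.111
te_Marketing push = (2 + 4·3 + 4)/6 = 18/6 = 3; σ²_Marketing push = ((4−2)/6)² = 0.111

Forward pass:
ES_Venue booking = 0; EF_Venue booking = 7
ES_Vendor contracts = 0; EF_Vendor contracts = 6
ES_Permits = 6; EF_Permits = 6+10 = 16
ES_Catering order = 6; EF_Catering order = 6+2 = 8
ES_AV setup = 7; EF_AV setup = 7+10 = 17
ES_Stage build = 7; EF_Stage build = 7+3 = 10
ES_Marketing push = max(EF_Vendor contracts=6, EF_Permits=16, EF_Catering order=8, EF_AV setup=17, EF_Stage build=10) = 17; EF_Marketing push = 17+3 = 20
Expected project duration μ = 20 days. Critical path: Venue booking → AV setup → Marketing push.

Variance along critical path = 1.000 + 1.000 + 0.111 = 2.111; σ = √2.111 = 1.453 days.
Z = (19 − 20) / 1.453 = -0.688
P(T ≤ 19) = Φ(-0.688) ≈ 0.246

0.246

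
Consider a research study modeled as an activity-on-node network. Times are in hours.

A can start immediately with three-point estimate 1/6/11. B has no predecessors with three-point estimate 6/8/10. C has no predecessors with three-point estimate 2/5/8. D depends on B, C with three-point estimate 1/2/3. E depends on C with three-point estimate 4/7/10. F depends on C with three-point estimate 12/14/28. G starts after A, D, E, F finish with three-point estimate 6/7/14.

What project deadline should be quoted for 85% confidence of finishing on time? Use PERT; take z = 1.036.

te_A = (1 + 4·6 + 11)/6 = 36/6 = 6; σ²_A = ((11−1)/6)² = 2.778
te_B = (6 + 4·8 + 10)/6 = 48/6 = 8; σ²_B = ((10−6)/6)² = 0.444
te_C = (2 + 4·5 + 8)/6 = 30/6 = 5; σ²_C = ((8−2)/6)² = 1.000
te_D = (1 + 4·2 + 3)/6 = 12/6 = 2; σ²_D = ((3−1)/6)² = 0.111
te_E = (4 + 4·7 + 10)/6 = 42/6 = 7; σ²_E = ((10−4)/6)² = 1.000
te_F = (12 + 4·14 + 28)/6 = 96/6 = 16; σ²_F = ((28−12)/6)² = 7.111
te_G = (6 + 4·7 + 14)/6 = 48/6 = 8; σ²_G = ((14−6)/6)² = 1.778

Forward pass:
ES_A = 0; EF_A = 6
ES_B = 0; EF_B = 8
ES_C = 0; EF_C = 5
ES_D = max(EF_B=8, EF_C=5) = 8; EF_D = 8+2 = 10
ES_E = 5; EF_E = 5+7 = 12
ES_F = 5; EF_F = 5+16 = 21
ES_G = max(EF_A=6, EF_D=10, EF_E=12, EF_F=21) = 21; EF_G = 21+8 = 29
Expected project duration μ = 29 hours. Critical path: C → F → G.

Variance along critical path = 1.000 + 7.111 + 1.778 = 9.889; σ = 3.145 hours.
D = μ + z·σ = 29 + 1.036·3.145 = 32.3 hours

32.3 hours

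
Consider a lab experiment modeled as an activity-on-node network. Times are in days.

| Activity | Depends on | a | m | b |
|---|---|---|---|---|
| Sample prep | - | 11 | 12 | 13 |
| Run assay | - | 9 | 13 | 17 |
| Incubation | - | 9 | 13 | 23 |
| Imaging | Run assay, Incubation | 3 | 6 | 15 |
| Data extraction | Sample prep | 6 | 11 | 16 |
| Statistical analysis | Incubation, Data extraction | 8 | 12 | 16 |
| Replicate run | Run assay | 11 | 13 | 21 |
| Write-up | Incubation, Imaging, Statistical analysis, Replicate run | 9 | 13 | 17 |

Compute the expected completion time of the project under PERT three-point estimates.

te_Sample prep = (11 + 4·12 + 13)/6 = 72/6 = 12
te_Run assay = (9 + 4·13 + 17)/6 = 78/6 = 13
te_Incubation = (9 + 4·13 + 23)/6 = 84/6 = 14
te_Imaging = (3 + 4·6 + 15)/6 = 42/6 = 7
te_Data extraction = (6 + 4·11 + 16)/6 = 66/6 = 11
te_Statistical analysis = (8 + 4·12 + 16)/6 = 72/6 = 12
te_Replicate run = (11 + 4·13 + 21)/6 = 84/6 = 14
te_Write-up = (9 + 4·13 + 17)/6 = 78/6 = 13

Forward pass:
ES_Sample prep = 0; EF_Sample prep = 12
ES_Run assay = 0; EF_Run assay = 13
ES_Incubation = 0; EF_Incubation = 14
ES_Imaging = max(EF_Run assay=13, EF_Incubation=14) = 14; EF_Imaging = 14+7 = 21
ES_Data extraction = 12; EF_Data extraction = 12+11 = 23
ES_Statistical analysis = max(EF_Incubation=14, EF_Data extraction=23) = 23; EF_Statistical analysis = 23+12 = 35
ES_Replicate run = 13; EF_Replicate run = 13+14 = 27
ES_Write-up = max(EF_Incubation=14, EF_Imaging=21, EF_Statistical analysis=35, EF_Replicate run=27) = 35; EF_Write-up = 35+13 = 48
Expected project duration μ = 48 days. Critical path: Sample prep → Data extraction → Statistical analysis → Write-up.

48 days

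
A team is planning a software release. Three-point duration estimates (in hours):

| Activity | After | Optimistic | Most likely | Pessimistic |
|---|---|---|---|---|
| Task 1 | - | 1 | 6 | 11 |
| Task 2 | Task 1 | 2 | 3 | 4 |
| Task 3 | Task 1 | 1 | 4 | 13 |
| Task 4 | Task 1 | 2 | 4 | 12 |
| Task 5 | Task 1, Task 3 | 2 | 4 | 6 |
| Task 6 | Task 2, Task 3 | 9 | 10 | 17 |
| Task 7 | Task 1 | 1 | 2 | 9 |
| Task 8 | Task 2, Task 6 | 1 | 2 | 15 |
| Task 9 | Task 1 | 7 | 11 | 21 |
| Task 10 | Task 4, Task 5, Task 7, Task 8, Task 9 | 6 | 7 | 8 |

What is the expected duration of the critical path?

te_Task 1 = (1 + 4·6 + 11)/6 = 36/6 = 6
te_Task 2 = (2 + 4·3 + 4)/6 = 18/6 = 3
te_Task 3 = (1 + 4·4 + 13)/6 = 30/6 = 5
te_Task 4 = (2 + 4·4 + 12)/6 = 30/6 = 5
te_Task 5 = (2 + 4·4 + 6)/6 = 24/6 = 4
te_Task 6 = (9 + 4·10 + 17)/6 = 66/6 = 11
te_Task 7 = (1 + 4·2 + 9)/6 = 18/6 = 3
te_Task 8 = (1 + 4·2 + 15)/6 = 24/6 = 4
te_Task 9 = (7 + 4·11 + 21)/6 = 72/6 = 12
te_Task 10 = (6 + 4·7 + 8)/6 = 42/6 = 7

Forward pass:
ES_Task 1 = 0; EF_Task 1 = 6
ES_Task 2 = 6; EF_Task 2 = 6+3 = 9
ES_Task 3 = 6; EF_Task 3 = 6+5 = 11
ES_Task 4 = 6; EF_Task 4 = 6+5 = 11
ES_Task 5 = max(EF_Task 1=6, EF_Task 3=11) = 11; EF_Task 5 = 11+4 = 15
ES_Task 6 = max(EF_Task 2=9, EF_Task 3=11) = 11; EF_Task 6 = 11+11 = 22
ES_Task 7 = 6; EF_Task 7 = 6+3 = 9
ES_Task 8 = max(EF_Task 2=9, EF_Task 6=22) = 22; EF_Task 8 = 22+4 = 26
ES_Task 9 = 6; EF_Task 9 = 6+12 = 18
ES_Task 10 = max(EF_Task 4=11, EF_Task 5=15, EF_Task 7=9, EF_Task 8=26, EF_Task 9=18) = 26; EF_Task 10 = 26+7 = 33
Expected project duration μ = 33 hours. Critical path: Task 1 → Task 3 → Task 6 → Task 8 → Task 10.

33 hours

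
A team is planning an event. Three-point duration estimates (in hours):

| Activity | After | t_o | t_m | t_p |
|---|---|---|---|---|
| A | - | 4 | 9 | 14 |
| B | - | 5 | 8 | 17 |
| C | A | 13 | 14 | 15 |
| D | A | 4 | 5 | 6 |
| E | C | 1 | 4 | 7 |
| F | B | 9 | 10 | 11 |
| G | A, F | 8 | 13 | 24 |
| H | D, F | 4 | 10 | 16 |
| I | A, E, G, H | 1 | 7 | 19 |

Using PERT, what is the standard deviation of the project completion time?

te_A = (4 + 4·9 + 14)/6 = 54/6 = 9; σ²_A = ((14−4)/6)² = 2.778
te_B = (5 + 4·8 + 17)/6 = 54/6 = 9; σ²_B = ((17−5)/6)² = 4.000
te_C = (13 + 4·14 + 15)/6 = 84/6 = 14; σ²_C = ((15−13)/6)² = 0.111
te_D = (4 + 4·5 + 6)/6 = 30/6 = 5; σ²_D = ((6−4)/6)² = 0.111
te_E = (1 + 4·4 + 7)/6 = 24/6 = 4; σ²_E = ((7−1)/6)² = 1.000
te_F = (9 + 4·10 + 11)/6 = 60/6 = 10; σ²_F = ((11−9)/6)² = 0.111
te_G = (8 + 4·13 + 24)/6 = 84/6 = 14; σ²_G = ((24−8)/6)² = 7.111
te_H = (4 + 4·10 + 16)/6 = 60/6 = 10; σ²_H = ((16−4)/6)² = 4.000
te_I = (1 + 4·7 + 19)/6 = 48/6 = 8; σ²_I = ((19−1)/6)² = 9.000

Forward pass:
ES_A = 0; EF_A = 9
ES_B = 0; EF_B = 9
ES_C = 9; EF_C = 9+14 = 23
ES_D = 9; EF_D = 9+5 = 14
ES_E = 23; EF_E = 23+4 = 27
ES_F = 9; EF_F = 9+10 = 19
ES_G = max(EF_A=9, EF_F=19) = 19; EF_G = 19+14 = 33
ES_H = max(EF_D=14, EF_F=19) = 19; EF_H = 19+10 = 29
ES_I = max(EF_A=9, EF_E=27, EF_G=33, EF_H=29) = 33; EF_I = 33+8 = 41
Expected project duration μ = 41 hours. Critical path: B → F → G → I.

Variance along critical path = 4.000 + 0.111 + 7.111 + 9.000 = 20.222
σ = √20.222 = 4.497 hours

4.50 hours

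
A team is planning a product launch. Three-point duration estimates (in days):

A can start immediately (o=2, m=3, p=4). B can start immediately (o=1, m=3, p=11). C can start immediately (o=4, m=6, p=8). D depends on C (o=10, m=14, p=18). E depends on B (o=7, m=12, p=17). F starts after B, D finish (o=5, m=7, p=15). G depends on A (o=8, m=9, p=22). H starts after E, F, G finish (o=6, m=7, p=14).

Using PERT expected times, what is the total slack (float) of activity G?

te_A = (2 + 4·3 + 4)/6 = 18/6 = 3
te_B = (1 + 4·3 + 11)/6 = 24/6 = 4
te_C = (4 + 4·6 + 8)/6 = 36/6 = 6
te_D = (10 + 4·14 + 18)/6 = 84/6 = 14
te_E = (7 + 4·12 + 17)/6 = 72/6 = 12
te_F = (5 + 4·7 + 15)/6 = 48/6 = 8
te_G = (8 + 4·9 + 22)/6 = 66/6 = 11
te_H = (6 + 4·7 + 14)/6 = 48/6 = 8

Forward pass:
ES_A = 0; EF_A = 3
ES_B = 0; EF_B = 4
ES_C = 0; EF_C = 6
ES_D = 6; EF_D = 6+14 = 20
ES_E = 4; EF_E = 4+12 = 16
ES_F = max(EF_B=4, EF_D=20) = 20; EF_F = 20+8 = 28
ES_G = 3; EF_G = 3+11 = 14
ES_H = max(EF_E=16, EF_F=28, EF_G=14) = 28; EF_H = 28+8 = 36
Expected project duration μ = 36 days. Critical path: C → D → F → H.

Backward pass:
LF_H = 36; LS_H = 36−8 = 28
LF_G = LS_H = 28; LS_G = 28−11 = 17
LF_F = LS_H = 28; LS_F = 28−8 = 20
LF_E = LS_H = 28; LS_E = 28−12 = 16
LF_D = LS_F = 20; LS_D = 20−14 = 6
LF_C = LS_D = 6; LS_C = 6−6 = 0
LF_B = min(LS_E=16, LS_F=20) = 16; LS_B = 16−4 = 12
LF_A = LS_G = 17; LS_A = 17−3 = 14
Slack_G = LS_G − ES_G = 17 − 3 = 14

14 days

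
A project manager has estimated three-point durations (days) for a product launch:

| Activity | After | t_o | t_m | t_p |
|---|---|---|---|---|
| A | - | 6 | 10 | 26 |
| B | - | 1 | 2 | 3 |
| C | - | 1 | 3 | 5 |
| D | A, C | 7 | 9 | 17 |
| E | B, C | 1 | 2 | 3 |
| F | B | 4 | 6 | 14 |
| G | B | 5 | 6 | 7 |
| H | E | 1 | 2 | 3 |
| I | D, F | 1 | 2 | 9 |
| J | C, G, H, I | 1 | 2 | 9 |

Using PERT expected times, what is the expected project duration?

te_A = (6 + 4·10 + 26)/6 = 72/6 = 12
te_B = (1 + 4·2 + 3)/6 = 12/6 = 2
te_C = (1 + 4·3 + 5)/6 = 18/6 = 3
te_D = (7 + 4·9 + 17)/6 = 60/6 = 10
te_E = (1 + 4·2 + 3)/6 = 12/6 = 2
te_F = (4 + 4·6 + 14)/6 = 42/6 = 7
te_G = (5 + 4·6 + 7)/6 = 36/6 = 6
te_H = (1 + 4·2 + 3)/6 = 12/6 = 2
te_I = (1 + 4·2 + 9)/6 = 18/6 = 3
te_J = (1 + 4·2 + 9)/6 = 18/6 = 3

Forward pass:
ES_A = 0; EF_A = 12
ES_B = 0; EF_B = 2
ES_C = 0; EF_C = 3
ES_D = max(EF_A=12, EF_C=3) = 12; EF_D = 12+10 = 22
ES_E = max(EF_B=2, EF_C=3) = 3; EF_E = 3+2 = 5
ES_F = 2; EF_F = 2+7 = 9
ES_G = 2; EF_G = 2+6 = 8
ES_H = 5; EF_H = 5+2 = 7
ES_I = max(EF_D=22, EF_F=9) = 22; EF_I = 22+3 = 25
ES_J = max(EF_C=3, EF_G=8, EF_H=7, EF_I=25) = 25; EF_J = 25+3 = 28
Expected project duration μ = 28 days. Critical path: A → D → I → J.

28 days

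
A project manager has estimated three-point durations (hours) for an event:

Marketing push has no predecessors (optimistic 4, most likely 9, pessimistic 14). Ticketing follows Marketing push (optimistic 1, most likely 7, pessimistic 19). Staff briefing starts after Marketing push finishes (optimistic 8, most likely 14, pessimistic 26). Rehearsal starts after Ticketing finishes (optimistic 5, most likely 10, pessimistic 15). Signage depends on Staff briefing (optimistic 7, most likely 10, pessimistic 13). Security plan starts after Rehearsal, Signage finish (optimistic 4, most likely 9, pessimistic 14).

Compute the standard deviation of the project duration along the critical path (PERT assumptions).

3.94 hours

te_Marketing push = (4 + 4·9 + 14)/6 = 54/6 = 9; σ²_Marketing push = ((14−4)/6)² = 2.778
te_Ticketing = (1 + 4·7 + 19)/6 = 48/6 = 8; σ²_Ticketing = ((19−1)/6)² = 9.000
te_Staff briefing = (8 + 4·14 + 26)/6 = 90/6 = 15; σ²_Staff briefing = ((26−8)/6)² = 9.000
te_Rehearsal = (5 + 4·10 + 15)/6 = 60/6 = 10; σ²_Rehearsal = ((15−5)/6)² = 2.778
te_Signage = (7 + 4·10 + 13)/6 = 60/6 = 10; σ²_Signage = ((13−7)/6)² = 1.000
te_Security plan = (4 + 4·9 + 14)/6 = 54/6 = 9; σ²_Security plan = ((14−4)/6)² = 2.778

Forward pass:
ES_Marketing push = 0; EF_Marketing push = 9
ES_Ticketing = 9; EF_Ticketing = 9+8 = 17
ES_Staff briefing = 9; EF_Staff briefing = 9+15 = 24
ES_Rehearsal = 17; EF_Rehearsal = 17+10 = 27
ES_Signage = 24; EF_Signage = 24+10 = 34
ES_Security plan = max(EF_Rehearsal=27, EF_Signage=34) = 34; EF_Security plan = 34+9 = 43
Expected project duration μ = 43 hours. Critical path: Marketing push → Staff briefing → Signage → Security plan.

Variance along critical path = 2.778 + 9.000 + 1.000 + 2.778 = 15.556
σ = √15.556 = 3.944 hours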